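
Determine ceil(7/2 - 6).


7/2 = 3.5
3.5 - 6 = -2.5
ceil(-2.5) = -2

-2


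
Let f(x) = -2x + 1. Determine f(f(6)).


23


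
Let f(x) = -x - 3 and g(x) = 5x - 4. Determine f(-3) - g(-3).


f(-3) = 0
g(-3) = -19
Difference = 19

19


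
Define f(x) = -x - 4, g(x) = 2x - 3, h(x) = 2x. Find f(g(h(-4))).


h(-4) = -8
g(-8) = -19
f(-19) = 15

15


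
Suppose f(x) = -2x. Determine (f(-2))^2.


f(-2) = 4
(4)^2 = 16

16


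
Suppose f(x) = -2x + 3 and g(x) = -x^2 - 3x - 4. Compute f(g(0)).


g(0) = -4
f(-4) = 11

11


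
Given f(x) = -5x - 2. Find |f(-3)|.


f(-3) = 13
|13| = 13

13


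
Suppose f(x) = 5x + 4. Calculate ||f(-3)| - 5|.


f(-3) = -11
|-11| = 11
|11 - 5| = 6

6


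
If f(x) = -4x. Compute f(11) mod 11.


f(11) = -44
-44 mod 11 = 0

0


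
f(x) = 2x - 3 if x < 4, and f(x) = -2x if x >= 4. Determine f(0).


0 satisfies x < 4
f(0) = -3

-3


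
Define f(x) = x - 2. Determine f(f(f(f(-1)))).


-9


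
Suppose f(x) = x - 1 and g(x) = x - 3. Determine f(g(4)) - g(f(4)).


0


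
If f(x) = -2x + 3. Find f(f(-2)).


f(-2) = 7
f(7) = -11

-11


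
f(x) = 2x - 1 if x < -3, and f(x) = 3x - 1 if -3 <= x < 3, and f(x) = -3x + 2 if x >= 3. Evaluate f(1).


1 satisfies -3 <= x < 3
f(1) = 2

2


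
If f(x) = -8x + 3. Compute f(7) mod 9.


f(7) = -53
-53 mod 9 = 1

1


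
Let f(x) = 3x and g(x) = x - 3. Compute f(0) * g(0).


f(0) = 0
g(0) = -3
Product = 0

0


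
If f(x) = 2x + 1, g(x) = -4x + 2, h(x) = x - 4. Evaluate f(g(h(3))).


h(3) = -1
g(-1) = 6
f(6) = 13

13


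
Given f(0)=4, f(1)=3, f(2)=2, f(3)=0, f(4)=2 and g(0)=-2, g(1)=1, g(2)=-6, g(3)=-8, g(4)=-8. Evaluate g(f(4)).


f(4) = 2
g(2) = -6

-6


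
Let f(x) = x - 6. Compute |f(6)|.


f(6) = 0
|0| = 0

0


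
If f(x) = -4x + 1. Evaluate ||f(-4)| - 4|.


13


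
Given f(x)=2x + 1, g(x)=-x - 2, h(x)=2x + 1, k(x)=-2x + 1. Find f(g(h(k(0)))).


k(0) = 1
h(1) = 3
g(3) = -5
f(-5) = -9

-9


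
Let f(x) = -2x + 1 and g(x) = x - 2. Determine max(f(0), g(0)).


f(0) = 1
g(0) = -2
max = 1

1


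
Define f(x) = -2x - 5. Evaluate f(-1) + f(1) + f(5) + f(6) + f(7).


f(-1) = -3
f(1) = -7
f(5) = -15
f(6) = -17
f(7) = -19
Sum = -61

-61


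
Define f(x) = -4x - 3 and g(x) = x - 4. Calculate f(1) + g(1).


f(1) = -7
g(1) = -3
Sum = -10

-10


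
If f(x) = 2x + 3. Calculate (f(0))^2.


f(0) = 3
(3)^2 = 9

9


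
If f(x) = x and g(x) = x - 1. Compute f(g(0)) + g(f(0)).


f(g(0)) = -1
g(f(0)) = -1
Sum = -2

-2


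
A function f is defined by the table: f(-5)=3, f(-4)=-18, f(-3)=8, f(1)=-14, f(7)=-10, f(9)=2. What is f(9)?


2


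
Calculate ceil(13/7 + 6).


13/7 = 1.8571
1.8571 + 6 = 7.8571
ceil(7.8571) = 8

8


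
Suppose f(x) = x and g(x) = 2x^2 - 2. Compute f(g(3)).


16


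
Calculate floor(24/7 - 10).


24/7 = 3.4286
3.4286 - 10 = -6.5714
floor(-6.5714) = -7

-7


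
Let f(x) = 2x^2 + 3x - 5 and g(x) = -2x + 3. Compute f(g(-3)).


184


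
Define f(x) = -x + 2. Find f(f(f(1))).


f(1) = 1
f(1) = 1
f(1) = 1

1


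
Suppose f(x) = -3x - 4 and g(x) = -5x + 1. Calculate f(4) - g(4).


f(4) = -16
g(4) = -19
Difference = 3

3


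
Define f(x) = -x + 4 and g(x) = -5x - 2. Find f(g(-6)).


g(-6) = 28
f(28) = -24

-24


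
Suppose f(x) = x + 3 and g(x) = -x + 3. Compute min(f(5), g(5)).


f(5) = 8
g(5) = -2
min = -2

-2


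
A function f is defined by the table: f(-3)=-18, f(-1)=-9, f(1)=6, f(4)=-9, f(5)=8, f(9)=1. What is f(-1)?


Reading from the table at x = -1

-9


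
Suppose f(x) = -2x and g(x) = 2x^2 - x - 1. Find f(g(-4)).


g(-4) = 35
f(35) = -70

-70


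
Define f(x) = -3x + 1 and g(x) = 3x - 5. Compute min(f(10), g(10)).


f(10) = -29
g(10) = 25
min = -29

-29


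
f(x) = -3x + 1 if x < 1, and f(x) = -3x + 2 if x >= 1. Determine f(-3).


10


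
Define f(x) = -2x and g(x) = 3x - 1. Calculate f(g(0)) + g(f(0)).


f(g(0)) = 2
g(f(0)) = -1
Sum = 1

1


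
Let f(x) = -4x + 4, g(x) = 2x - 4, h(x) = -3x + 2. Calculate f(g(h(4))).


h(4) = -10
g(-10) = -24
f(-24) = 100

100


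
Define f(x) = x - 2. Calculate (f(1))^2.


f(1) = -1
(-1)^2 = 1

1


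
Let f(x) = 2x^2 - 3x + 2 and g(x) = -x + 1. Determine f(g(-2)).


g(-2) = 3
f(3) = 2*(3)^2 - 3*(3) + 2 = 11

11


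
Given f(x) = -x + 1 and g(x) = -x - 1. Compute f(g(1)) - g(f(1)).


f(g(1)) = 3
g(f(1)) = -1
Difference = 4

4


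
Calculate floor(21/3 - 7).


0


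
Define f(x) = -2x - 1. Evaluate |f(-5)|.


9


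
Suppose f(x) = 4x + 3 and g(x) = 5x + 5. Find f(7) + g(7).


f(7) = 31
g(7) = 40
Sum = 71

71


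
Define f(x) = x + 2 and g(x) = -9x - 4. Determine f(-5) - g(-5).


f(-5) = -3
g(-5) = 41
Difference = -44

-44


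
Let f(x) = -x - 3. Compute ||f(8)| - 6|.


f(8) = -11
|-11| = 11
|11 - 6| = 5

5


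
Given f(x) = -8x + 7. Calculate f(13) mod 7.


f(13) = -97
-97 mod 7 = 1

1


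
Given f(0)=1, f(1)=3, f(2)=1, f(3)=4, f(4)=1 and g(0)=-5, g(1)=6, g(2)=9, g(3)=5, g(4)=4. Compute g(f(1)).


f(1) = 3
g(3) = 5

5


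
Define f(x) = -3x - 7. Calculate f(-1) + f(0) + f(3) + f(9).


f(-1) = -4
f(0) = -7
f(3) = -16
f(9) = -34
Sum = -61

-61


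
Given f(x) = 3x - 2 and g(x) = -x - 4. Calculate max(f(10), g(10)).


28


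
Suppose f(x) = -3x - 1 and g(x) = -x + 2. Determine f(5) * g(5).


f(5) = -16
g(5) = -3
Product = 48

48


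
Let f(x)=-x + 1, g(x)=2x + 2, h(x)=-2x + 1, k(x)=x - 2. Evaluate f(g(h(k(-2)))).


k(-2) = -4
h(-4) = 9
g(9) = 20
f(20) = -19

-19


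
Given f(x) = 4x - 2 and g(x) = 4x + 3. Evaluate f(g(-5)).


-70


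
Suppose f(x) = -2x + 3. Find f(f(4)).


13


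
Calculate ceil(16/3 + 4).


10


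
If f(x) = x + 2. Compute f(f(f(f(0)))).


8


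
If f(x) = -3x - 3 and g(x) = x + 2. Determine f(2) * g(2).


f(2) = -9
g(2) = 4
Product = -36

-36


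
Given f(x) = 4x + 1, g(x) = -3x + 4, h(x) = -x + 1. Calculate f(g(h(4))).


h(4) = -3
g(-3) = 13
f(13) = 53

53


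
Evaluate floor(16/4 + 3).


16/4 = 4
4 + 3 = 7
floor(7) = 7

7


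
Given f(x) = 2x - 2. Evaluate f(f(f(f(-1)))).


f(-1) = -4
f(-4) = -10
f(-10) = -22
f(-22) = -46

-46


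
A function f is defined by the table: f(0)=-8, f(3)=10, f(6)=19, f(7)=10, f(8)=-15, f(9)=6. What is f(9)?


6


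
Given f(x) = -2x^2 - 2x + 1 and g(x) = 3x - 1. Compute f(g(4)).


g(4) = 11
f(11) = (-2)*(11)^2 - 2*(11) + 1 = -263

-263


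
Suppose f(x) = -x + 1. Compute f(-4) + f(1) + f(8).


f(-4) = 5
f(1) = 0
f(8) = -7
Sum = -2

-2


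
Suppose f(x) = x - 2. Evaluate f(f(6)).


f(6) = 4
f(4) = 2

2


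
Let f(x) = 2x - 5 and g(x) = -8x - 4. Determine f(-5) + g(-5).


f(-5) = -15
g(-5) = 36
Sum = 21

21


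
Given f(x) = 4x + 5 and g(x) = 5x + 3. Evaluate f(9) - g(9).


f(9) = 41
g(9) = 48
Difference = -7

-7


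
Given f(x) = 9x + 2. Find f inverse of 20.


Solve 9x + 2 = 20
x = (20 - 2) / 9 = 2

2


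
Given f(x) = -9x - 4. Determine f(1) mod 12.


f(1) = -13
-13 mod 12 = 11

11


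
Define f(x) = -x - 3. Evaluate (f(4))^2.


f(4) = -7
(-7)^2 = 49

49


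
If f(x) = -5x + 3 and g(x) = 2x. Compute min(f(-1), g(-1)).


-2


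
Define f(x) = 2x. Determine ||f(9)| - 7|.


f(9) = 18
|18| = 18
|18 - 7| = 11

11


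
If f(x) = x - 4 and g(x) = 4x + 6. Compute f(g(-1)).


g(-1) = 2
f(2) = -2

-2


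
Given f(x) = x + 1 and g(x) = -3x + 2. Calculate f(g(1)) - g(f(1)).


f(g(1)) = 0
g(f(1)) = -4
Difference = 4

4


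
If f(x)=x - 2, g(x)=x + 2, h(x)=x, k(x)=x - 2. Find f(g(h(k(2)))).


k(2) = 0
h(0) = 0
g(0) = 2
f(2) = 0

0


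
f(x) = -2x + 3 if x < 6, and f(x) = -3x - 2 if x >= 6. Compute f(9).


9 satisfies x >= 6
f(9) = -29

-29


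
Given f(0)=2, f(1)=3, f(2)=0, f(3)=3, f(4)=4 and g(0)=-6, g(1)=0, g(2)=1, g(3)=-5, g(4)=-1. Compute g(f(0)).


f(0) = 2
g(2) = 1

1


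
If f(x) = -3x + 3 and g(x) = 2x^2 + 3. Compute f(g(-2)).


g(-2) = 11
f(11) = -30

-30


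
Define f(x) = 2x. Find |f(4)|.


f(4) = 8
|8| = 8

8


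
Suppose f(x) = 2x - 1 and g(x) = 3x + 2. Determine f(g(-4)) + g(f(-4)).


-46


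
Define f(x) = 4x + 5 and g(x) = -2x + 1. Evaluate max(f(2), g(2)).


f(2) = 13
g(2) = -3
max = 13

13


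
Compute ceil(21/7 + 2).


21/7 = 3
3 + 2 = 5
ceil(5) = 5

5


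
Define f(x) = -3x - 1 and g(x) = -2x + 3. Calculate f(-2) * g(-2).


f(-2) = 5
g(-2) = 7
Product = 35

35


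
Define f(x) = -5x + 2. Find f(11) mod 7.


f(11) = -53
-53 mod 7 = 3

3


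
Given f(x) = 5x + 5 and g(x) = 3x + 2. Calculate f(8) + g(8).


71


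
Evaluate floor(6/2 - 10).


6/2 = 3
3 - 10 = -7
floor(-7) = -7

-7


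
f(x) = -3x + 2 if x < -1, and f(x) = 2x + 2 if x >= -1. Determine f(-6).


20


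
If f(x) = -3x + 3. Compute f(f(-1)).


f(-1) = 6
f(6) = -15

-15


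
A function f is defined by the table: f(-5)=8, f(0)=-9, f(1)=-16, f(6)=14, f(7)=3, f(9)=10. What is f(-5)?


Reading from the table at x = -5

8


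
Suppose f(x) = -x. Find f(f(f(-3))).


3


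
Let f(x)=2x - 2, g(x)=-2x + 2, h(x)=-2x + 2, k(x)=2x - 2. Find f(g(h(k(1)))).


k(1) = 0
h(0) = 2
g(2) = -2
f(-2) = -6

-6


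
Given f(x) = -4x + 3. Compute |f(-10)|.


f(-10) = 43
|43| = 43

43


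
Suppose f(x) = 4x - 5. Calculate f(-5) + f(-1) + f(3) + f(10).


f(-5) = -25
f(-1) = -9
f(3) = 7
f(10) = 35
Sum = 8

8


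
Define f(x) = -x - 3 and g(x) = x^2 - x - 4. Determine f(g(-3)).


-11


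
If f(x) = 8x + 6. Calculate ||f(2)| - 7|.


f(2) = 22
|22| = 22
|22 - 7| = 15

15


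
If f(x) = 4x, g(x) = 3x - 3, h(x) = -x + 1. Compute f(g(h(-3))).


h(-3) = 4
g(4) = 9
f(9) = 36

36


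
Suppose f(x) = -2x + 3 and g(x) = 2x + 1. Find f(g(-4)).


g(-4) = -7
f(-7) = 17

17


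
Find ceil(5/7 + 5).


5/7 = 0.7143
0.7143 + 5 = 5.7143
ceil(5.7143) = 6

6


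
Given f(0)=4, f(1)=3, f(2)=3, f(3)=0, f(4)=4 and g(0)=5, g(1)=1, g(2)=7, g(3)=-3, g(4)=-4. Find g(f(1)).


-3


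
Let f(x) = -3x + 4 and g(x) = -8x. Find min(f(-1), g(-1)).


f(-1) = 7
g(-1) = 8
min = 7

7


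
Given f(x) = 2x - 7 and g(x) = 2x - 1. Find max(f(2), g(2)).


f(2) = -3
g(2) = 3
max = 3

3


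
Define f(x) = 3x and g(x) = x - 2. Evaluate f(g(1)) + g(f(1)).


-2


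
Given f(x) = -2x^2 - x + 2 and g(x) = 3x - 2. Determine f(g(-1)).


g(-1) = -5
f(-5) = (-2)*(-5)^2 - 1*(-5) + 2 = -43

-43


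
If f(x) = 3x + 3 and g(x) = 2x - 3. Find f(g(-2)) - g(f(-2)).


f(g(-2)) = -18
g(f(-2)) = -9
Difference = -9

-9


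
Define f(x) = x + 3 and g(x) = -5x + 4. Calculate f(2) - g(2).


f(2) = 5
g(2) = -6
Difference = 11

11


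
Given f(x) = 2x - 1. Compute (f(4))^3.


343


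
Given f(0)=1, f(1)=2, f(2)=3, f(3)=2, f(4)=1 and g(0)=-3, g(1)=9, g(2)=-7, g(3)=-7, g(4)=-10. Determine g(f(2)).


-7


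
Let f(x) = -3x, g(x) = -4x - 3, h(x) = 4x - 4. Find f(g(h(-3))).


-183


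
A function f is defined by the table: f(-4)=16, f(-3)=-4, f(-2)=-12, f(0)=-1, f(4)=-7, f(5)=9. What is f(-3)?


-4


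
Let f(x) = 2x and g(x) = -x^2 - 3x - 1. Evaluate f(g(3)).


g(3) = -19
f(-19) = -38

-38


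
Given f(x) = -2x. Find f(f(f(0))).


f(0) = 0
f(0) = 0
f(0) = 0

0


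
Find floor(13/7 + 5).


6


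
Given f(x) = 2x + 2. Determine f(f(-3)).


-6


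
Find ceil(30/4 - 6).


30/4 = 7.5
7.5 - 6 = 1.5
ceil(1.5) = 2

2


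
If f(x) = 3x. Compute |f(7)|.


f(7) = 21
|21| = 21

21


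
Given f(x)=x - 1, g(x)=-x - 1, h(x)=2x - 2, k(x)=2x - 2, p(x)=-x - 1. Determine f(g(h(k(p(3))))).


p(3) = -4
k(-4) = -10
h(-10) = -22
g(-22) = 21
f(21) = 20

20


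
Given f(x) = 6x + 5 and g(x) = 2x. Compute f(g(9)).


g(9) = 18
f(18) = 113

113


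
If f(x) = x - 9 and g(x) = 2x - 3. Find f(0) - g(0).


f(0) = -9
g(0) = -3
Difference = -6

-6


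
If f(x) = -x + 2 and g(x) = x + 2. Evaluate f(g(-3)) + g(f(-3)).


10


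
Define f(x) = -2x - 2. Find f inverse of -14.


Solve -2x - 2 = -14
x = (-14 + 2) / (-2) = 6

6


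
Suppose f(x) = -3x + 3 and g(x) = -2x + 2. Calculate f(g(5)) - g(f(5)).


f(g(5)) = 27
g(f(5)) = 26
Difference = 1

1


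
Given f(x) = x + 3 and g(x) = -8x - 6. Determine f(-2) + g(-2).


f(-2) = 1
g(-2) = 10
Sum = 11

11


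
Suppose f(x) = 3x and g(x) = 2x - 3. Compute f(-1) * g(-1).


f(-1) = -3
g(-1) = -5
Product = 15

15


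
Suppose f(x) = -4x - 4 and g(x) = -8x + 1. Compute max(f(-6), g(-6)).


f(-6) = 20
g(-6) = 49
max = 49

49


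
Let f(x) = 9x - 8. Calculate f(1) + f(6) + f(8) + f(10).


f(1) = 1
f(6) = 46
f(8) = 64
f(10) = 82
Sum = 193

193


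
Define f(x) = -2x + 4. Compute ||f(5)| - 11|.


f(5) = -6
|-6| = 6
|6 - 11| = 5

5


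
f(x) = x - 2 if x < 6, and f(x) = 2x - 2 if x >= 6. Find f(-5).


-7


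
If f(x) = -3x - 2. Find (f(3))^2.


f(3) = -11
(-11)^2 = 121

121


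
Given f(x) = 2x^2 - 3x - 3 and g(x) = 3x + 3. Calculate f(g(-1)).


g(-1) = 0
f(0) = 2*(0)^2 - 3*(0) - 3 = -3

-3


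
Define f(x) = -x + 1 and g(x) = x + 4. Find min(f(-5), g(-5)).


f(-5) = 6
g(-5) = -1
min = -1

-1


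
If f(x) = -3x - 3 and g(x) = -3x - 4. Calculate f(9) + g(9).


f(9) = -30
g(9) = -31
Sum = -61

-61


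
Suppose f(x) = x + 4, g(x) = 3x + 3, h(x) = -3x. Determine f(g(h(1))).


h(1) = -3
g(-3) = -6
f(-6) = -2

-2


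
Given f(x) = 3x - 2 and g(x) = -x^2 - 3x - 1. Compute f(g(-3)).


g(-3) = -1
f(-1) = -5

-5


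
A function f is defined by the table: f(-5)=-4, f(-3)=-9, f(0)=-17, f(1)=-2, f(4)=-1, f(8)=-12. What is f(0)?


-17


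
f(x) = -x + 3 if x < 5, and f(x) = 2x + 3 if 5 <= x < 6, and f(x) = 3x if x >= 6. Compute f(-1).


-1 satisfies x < 5
f(-1) = 4

4


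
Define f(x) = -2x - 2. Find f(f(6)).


f(6) = -14
f(-14) = 26

26


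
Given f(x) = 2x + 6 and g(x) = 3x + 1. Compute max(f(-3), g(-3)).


0


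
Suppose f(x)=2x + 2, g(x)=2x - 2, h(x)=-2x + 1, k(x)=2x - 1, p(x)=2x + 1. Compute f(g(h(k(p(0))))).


p(0) = 1
k(1) = 1
h(1) = -1
g(-1) = -4
f(-4) = -6

-6


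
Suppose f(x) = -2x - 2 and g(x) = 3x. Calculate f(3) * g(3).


-72


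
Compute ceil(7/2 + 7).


7/2 = 3.5
3.5 + 7 = 10.5
ceil(10.5) = 11

11


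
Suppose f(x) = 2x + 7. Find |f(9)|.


f(9) = 25
|25| = 25

25


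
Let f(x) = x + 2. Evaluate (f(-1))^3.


f(-1) = 1
(1)^3 = 1

1


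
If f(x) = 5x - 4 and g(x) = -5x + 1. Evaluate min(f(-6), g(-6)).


-34


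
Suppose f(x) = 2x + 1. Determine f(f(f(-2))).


-9


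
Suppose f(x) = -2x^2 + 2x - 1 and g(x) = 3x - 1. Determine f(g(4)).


g(4) = 11
f(11) = (-2)*(11)^2 + 2*(11) - 1 = -221

-221


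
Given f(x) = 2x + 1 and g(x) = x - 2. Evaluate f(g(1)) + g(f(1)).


f(g(1)) = -1
g(f(1)) = 1
Sum = 0

0


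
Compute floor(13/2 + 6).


12


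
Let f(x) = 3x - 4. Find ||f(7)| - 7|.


f(7) = 17
|17| = 17
|17 - 7| = 10

10


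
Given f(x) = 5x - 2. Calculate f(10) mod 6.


f(10) = 48
48 mod 6 = 0

0


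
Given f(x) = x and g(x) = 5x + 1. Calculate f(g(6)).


g(6) = 31
f(31) = 31

31


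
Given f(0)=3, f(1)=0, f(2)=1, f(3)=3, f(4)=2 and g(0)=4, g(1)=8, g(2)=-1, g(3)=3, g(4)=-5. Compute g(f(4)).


f(4) = 2
g(2) = -1

-1


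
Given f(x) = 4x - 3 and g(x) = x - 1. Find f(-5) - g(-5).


f(-5) = -23
g(-5) = -6
Difference = -17

-17


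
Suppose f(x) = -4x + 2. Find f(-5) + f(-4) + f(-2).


f(-5) = 22
f(-4) = 18
f(-2) = 10
Sum = 50

50


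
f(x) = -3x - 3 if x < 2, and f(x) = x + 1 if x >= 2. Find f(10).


10 satisfies x >= 2
f(10) = 11

11


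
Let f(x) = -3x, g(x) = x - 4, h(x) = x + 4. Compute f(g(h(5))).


h(5) = 9
g(9) = 5
f(5) = -15

-15


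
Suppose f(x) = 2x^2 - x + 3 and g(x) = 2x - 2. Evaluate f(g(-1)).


g(-1) = -4
f(-4) = 2*(-4)^2 - 1*(-4) + 3 = 39

39


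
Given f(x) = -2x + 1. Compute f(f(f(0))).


f(0) = 1
f(1) = -1
f(-1) = 3

3


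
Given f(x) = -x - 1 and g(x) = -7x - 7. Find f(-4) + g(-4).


f(-4) = 3
g(-4) = 21
Sum = 24

24


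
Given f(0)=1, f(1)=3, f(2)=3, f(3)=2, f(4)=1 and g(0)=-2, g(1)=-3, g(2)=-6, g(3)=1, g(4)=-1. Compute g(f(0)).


f(0) = 1
g(1) = -3

-3


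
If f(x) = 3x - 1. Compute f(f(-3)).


f(-3) = -10
f(-10) = -31

-31


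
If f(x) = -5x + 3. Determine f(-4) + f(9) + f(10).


f(-4) = 23
f(9) = -42
f(10) = -47
Sum = -66

-66


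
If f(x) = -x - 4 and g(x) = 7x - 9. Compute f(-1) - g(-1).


f(-1) = -3
g(-1) = -16
Difference = 13

13


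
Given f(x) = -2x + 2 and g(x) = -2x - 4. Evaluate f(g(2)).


18


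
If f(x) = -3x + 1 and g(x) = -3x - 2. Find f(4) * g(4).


f(4) = -11
g(4) = -14
Product = 154

154


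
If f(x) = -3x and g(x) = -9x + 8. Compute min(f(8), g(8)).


f(8) = -24
g(8) = -64
min = -64

-64


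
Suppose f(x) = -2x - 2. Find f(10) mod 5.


f(10) = -22
-22 mod 5 = 3

3


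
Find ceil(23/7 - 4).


23/7 = 3.2857
3.2857 - 4 = -0.7143
ceil(-0.7143) = 0

0


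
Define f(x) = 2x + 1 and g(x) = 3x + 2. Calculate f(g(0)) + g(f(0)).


f(g(0)) = 5
g(f(0)) = 5
Sum = 10

10


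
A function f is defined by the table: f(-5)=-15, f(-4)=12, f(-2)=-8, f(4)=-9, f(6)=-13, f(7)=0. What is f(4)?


-9


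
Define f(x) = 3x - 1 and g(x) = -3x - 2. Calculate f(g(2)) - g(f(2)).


f(g(2)) = -25
g(f(2)) = -17
Difference = -8

-8


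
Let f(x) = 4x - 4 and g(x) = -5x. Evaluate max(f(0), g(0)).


f(0) = -4
g(0) = 0
max = 0

0


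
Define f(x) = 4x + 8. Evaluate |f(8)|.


f(8) = 40
|40| = 40

40


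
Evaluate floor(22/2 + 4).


22/2 = 11
11 + 4 = 15
floor(15) = 15

15


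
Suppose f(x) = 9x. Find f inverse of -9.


Solve 9x = -9
x = (-9) / 9 = -1

-1


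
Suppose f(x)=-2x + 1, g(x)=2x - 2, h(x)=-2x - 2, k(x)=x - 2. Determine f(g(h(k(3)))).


21


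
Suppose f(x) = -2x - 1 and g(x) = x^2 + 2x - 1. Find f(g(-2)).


g(-2) = -1
f(-1) = 1

1


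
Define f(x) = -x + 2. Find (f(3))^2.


1


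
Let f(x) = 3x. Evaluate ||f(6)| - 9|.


f(6) = 18
|18| = 18
|18 - 9| = 9

9


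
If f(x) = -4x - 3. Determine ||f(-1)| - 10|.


f(-1) = 1
|1| = 1
|1 - 10| = 9

9


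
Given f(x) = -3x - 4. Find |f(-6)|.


14


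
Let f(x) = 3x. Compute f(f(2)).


f(2) = 6
f(6) = 18

18


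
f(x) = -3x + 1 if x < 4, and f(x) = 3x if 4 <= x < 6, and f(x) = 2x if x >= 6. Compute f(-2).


-2 satisfies x < 4
f(-2) = 7

7


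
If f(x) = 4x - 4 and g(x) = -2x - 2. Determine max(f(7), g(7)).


24


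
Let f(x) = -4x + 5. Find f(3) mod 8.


1


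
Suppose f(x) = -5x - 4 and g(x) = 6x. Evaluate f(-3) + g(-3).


f(-3) = 11
g(-3) = -18
Sum = -7

-7


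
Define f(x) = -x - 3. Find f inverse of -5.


2


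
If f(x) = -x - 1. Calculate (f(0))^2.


f(0) = -1
(-1)^2 = 1

1


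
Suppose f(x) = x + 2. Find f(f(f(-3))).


3


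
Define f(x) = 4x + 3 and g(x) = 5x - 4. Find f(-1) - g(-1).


f(-1) = -1
g(-1) = -9
Difference = 8

8


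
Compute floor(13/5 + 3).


5


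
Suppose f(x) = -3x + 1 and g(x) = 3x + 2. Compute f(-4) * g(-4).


-130


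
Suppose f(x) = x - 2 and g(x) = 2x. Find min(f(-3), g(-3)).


f(-3) = -5
g(-3) = -6
min = -6

-6


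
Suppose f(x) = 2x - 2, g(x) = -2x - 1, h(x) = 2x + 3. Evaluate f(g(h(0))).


h(0) = 3
g(3) = -7
f(-7) = -16

-16


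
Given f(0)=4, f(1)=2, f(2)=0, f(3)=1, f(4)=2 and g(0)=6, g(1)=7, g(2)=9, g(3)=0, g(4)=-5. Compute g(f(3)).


f(3) = 1
g(1) = 7

7


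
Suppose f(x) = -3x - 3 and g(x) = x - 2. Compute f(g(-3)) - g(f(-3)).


f(g(-3)) = 12
g(f(-3)) = 4
Difference = 8

8


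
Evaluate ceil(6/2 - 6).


6/2 = 3
3 - 6 = -3
ceil(-3) = -3

-3


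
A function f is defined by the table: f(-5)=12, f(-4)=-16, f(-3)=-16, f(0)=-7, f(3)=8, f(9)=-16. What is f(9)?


Reading from the table at x = 9

-16


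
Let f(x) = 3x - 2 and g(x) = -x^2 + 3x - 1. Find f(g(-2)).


-35


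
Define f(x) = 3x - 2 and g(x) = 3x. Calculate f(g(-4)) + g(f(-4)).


f(g(-4)) = -38
g(f(-4)) = -42
Sum = -80

-80


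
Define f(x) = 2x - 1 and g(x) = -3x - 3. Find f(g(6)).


g(6) = -21
f(-21) = -43

-43


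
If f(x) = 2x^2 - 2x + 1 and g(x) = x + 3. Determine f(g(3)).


g(3) = 6
f(6) = 2*(6)^2 - 2*(6) + 1 = 61

61


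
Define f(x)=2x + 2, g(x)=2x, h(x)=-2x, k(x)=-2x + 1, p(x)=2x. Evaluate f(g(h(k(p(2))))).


58


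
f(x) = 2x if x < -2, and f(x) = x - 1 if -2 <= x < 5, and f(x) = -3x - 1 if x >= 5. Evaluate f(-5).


-5 satisfies x < -2
f(-5) = -10

-10


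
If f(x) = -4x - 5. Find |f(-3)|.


f(-3) = 7
|7| = 7

7


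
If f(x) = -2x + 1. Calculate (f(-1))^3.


f(-1) = 3
(3)^3 = 27

27


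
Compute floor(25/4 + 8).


25/4 = 6.25
6.25 + 8 = 14.25
floor(14.25) = 14

14


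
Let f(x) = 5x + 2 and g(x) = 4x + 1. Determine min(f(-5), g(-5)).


f(-5) = -23
g(-5) = -19
min = -23

-23


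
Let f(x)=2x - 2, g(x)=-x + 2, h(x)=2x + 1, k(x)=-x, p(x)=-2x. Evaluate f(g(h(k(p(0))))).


p(0) = 0
k(0) = 0
h(0) = 1
g(1) = 1
f(1) = 0

0


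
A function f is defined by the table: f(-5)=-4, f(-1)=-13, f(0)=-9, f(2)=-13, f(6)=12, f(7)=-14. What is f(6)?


Reading from the table at x = 6

12


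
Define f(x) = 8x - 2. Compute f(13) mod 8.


f(13) = 102
102 mod 8 = 6

6


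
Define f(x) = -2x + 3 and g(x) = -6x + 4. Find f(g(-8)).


g(-8) = 52
f(52) = -101

-101


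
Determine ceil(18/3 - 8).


18/3 = 6
6 - 8 = -2
ceil(-2) = -2

-2


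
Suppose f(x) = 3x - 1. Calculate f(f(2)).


14


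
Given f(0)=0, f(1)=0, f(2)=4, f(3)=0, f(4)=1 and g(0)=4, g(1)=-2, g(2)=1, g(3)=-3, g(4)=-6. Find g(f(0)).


f(0) = 0
g(0) = 4

4


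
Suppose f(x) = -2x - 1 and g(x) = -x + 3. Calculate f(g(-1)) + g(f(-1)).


f(g(-1)) = -9
g(f(-1)) = 2
Sum = -7

-7


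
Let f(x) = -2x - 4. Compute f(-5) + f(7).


f(-5) = 6
f(7) = -18
Sum = -12

-12


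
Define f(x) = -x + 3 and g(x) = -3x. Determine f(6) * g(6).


f(6) = -3
g(6) = -18
Product = 54

54


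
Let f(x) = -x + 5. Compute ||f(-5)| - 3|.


f(-5) = 10
|10| = 10
|10 - 3| = 7

7


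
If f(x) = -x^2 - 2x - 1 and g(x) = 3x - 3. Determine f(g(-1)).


g(-1) = -6
f(-6) = (-1)*(-6)^2 - 2*(-6) - 1 = -25

-25


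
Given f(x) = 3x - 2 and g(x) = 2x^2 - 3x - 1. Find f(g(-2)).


g(-2) = 13
f(13) = 37

37


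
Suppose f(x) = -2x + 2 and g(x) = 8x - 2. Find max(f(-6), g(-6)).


f(-6) = 14
g(-6) = -50
max = 14

14


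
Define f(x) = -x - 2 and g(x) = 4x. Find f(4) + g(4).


f(4) = -6
g(4) = 16
Sum = 10

10


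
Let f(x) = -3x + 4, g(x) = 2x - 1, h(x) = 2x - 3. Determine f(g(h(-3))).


h(-3) = -9
g(-9) = -19
f(-19) = 61

61


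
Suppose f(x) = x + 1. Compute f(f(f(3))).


6


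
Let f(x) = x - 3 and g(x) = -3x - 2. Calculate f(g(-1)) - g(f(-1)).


f(g(-1)) = -2
g(f(-1)) = 10
Difference = -12

-12


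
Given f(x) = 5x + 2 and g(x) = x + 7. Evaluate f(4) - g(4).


11


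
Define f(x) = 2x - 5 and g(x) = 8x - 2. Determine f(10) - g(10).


f(10) = 15
g(10) = 78
Difference = -63

-63


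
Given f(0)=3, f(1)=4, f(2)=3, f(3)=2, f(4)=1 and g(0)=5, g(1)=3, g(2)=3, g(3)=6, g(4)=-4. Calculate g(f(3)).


f(3) = 2
g(2) = 3

3


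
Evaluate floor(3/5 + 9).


3/5 = 0.6
0.6 + 9 = 9.6
floor(9.6) = 9

9


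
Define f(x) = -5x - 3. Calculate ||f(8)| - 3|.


40


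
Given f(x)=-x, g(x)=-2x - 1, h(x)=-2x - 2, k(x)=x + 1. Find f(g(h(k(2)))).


-15


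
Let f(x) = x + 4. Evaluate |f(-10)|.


f(-10) = -6
|-6| = 6

6


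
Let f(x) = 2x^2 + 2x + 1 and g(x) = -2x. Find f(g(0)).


1


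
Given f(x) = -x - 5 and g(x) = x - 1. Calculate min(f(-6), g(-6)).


f(-6) = 1
g(-6) = -7
min = -7

-7


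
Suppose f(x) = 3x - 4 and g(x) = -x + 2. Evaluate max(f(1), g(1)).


f(1) = -1
g(1) = 1
max = 1

1


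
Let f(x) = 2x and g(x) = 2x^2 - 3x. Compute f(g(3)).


g(3) = 9
f(9) = 18

18


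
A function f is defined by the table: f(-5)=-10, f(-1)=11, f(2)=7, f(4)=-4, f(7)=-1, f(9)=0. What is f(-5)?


Reading from the table at x = -5

-10


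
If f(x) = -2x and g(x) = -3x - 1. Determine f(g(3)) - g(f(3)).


3


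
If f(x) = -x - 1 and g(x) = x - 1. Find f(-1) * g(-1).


f(-1) = 0
g(-1) = -2
Product = 0

0


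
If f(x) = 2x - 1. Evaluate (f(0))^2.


f(0) = -1
(-1)^2 = 1

1


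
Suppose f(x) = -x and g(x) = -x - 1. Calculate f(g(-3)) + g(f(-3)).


f(g(-3)) = -2
g(f(-3)) = -4
Sum = -6

-6


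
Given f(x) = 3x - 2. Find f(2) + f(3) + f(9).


f(2) = 4
f(3) = 7
f(9) = 25
Sum = 36

36


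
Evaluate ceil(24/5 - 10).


24/5 = 4.8
4.8 - 10 = -5.2
ceil(-5.2) = -5

-5


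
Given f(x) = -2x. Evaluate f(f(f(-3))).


f(-3) = 6
f(6) = -12
f(-12) = 24

24


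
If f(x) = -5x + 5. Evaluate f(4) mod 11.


7


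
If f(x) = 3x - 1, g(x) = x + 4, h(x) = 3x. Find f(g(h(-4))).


-25


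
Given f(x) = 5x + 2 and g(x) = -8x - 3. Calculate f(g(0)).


g(0) = -3
f(-3) = -13

-13


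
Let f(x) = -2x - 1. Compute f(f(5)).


f(5) = -11
f(-11) = 21

21


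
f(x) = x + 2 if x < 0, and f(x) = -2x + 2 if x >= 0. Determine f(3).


3 satisfies x >= 0
f(3) = -4

-4


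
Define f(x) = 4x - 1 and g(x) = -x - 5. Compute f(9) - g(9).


f(9) = 35
g(9) = -14
Difference = 49

49


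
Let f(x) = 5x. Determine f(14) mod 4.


2


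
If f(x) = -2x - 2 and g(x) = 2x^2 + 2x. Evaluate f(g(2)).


-26


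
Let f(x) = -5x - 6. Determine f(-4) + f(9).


f(-4) = 14
f(9) = -51
Sum = -37

-37


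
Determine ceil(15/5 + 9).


15/5 = 3
3 + 9 = 12
ceil(12) = 12

12


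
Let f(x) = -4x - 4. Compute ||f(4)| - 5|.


15


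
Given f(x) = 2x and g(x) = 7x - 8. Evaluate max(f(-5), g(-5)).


f(-5) = -10
g(-5) = -43
max = -10

-10


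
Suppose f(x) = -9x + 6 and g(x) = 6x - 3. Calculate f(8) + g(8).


f(8) = -66
g(8) = 45
Sum = -21

-21


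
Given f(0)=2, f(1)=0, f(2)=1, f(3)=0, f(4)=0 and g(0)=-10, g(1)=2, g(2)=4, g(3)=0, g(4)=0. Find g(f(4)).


f(4) = 0
g(0) = -10

-10


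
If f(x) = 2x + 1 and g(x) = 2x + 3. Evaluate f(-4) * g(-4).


f(-4) = -7
g(-4) = -5
Product = 35

35


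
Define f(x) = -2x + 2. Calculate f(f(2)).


f(2) = -2
f(-2) = 6

6


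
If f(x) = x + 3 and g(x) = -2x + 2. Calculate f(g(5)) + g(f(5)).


f(g(5)) = -5
g(f(5)) = -14
Sum = -19

-19


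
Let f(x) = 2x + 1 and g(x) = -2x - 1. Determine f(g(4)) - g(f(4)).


f(g(4)) = -17
g(f(4)) = -19
Difference = 2

2


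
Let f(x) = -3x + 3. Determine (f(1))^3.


f(1) = 0
(0)^3 = 0

0


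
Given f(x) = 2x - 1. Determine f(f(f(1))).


f(1) = 1
f(1) = 1
f(1) = 1

1


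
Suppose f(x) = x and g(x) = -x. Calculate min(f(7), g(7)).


f(7) = 7
g(7) = -7
min = -7

-7


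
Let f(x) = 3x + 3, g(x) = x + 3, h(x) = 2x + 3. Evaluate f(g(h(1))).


27


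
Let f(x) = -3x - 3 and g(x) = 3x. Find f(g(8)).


g(8) = 24
f(24) = -75

-75


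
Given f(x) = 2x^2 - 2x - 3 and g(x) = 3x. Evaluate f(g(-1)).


g(-1) = -3
f(-3) = 2*(-3)^2 - 2*(-3) - 3 = 21

21


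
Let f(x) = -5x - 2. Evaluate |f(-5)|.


f(-5) = 23
|23| = 23

23


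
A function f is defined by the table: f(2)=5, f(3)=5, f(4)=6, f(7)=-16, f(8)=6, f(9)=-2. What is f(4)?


Reading from the table at x = 4

6


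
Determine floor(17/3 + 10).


17/3 = 5.6667
5.6667 + 10 = 15.6667
floor(15.6667) = 15

15


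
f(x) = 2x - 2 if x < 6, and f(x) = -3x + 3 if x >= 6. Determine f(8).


-21


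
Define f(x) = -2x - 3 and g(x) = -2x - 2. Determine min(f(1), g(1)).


f(1) = -5
g(1) = -4
min = -5

-5


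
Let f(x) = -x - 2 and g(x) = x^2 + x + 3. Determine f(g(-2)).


g(-2) = 5
f(5) = -7

-7


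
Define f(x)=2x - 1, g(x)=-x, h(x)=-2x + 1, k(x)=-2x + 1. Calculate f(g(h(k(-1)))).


k(-1) = 3
h(3) = -5
g(-5) = 5
f(5) = 9

9


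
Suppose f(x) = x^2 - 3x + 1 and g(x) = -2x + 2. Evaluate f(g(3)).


g(3) = -4
f(-4) = 1*(-4)^2 - 3*(-4) + 1 = 29

29


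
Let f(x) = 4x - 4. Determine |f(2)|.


f(2) = 4
|4| = 4

4


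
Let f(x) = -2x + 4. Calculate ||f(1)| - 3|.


f(1) = 2
|2| = 2
|2 - 3| = 1

1


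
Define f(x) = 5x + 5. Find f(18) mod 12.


11


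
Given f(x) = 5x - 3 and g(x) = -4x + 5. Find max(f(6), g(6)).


f(6) = 27
g(6) = -19
max = 27

27


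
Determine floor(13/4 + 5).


13/4 = 3.25
3.25 + 5 = 8.25
floor(8.25) = 8

8


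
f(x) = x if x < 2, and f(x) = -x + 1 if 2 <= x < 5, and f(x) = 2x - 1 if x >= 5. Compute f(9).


9 satisfies x >= 5
f(9) = 17

17


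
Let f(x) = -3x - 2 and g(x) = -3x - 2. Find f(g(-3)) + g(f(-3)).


-46


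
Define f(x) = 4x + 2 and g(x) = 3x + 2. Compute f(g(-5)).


g(-5) = -13
f(-13) = -50

-50


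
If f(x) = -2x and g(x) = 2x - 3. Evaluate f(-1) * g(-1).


-10


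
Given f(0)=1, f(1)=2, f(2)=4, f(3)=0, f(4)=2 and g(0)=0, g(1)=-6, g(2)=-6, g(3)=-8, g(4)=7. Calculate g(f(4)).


f(4) = 2
g(2) = -6

-6


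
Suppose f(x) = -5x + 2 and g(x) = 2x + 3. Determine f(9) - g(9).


f(9) = -43
g(9) = 21
Difference = -64

-64


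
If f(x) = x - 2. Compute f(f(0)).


f(0) = -2
f(-2) = -4

-4


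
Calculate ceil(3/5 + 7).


3/5 = 0.6
0.6 + 7 = 7.6
ceil(7.6) = 8

8


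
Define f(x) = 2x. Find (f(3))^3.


f(3) = 6
(6)^3 = 216

216


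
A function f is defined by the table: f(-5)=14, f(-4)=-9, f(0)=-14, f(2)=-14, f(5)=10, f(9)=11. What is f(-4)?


Reading from the table at x = -4

-9


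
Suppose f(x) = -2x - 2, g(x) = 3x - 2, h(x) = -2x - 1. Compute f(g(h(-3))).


-28


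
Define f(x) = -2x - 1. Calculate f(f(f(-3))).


f(-3) = 5
f(5) = -11
f(-11) = 21

21


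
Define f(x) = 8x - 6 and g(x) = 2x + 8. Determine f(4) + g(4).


f(4) = 26
g(4) = 16
Sum = 42

42


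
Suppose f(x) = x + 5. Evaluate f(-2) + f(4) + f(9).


f(-2) = 3
f(4) = 9
f(9) = 14
Sum = 26

26


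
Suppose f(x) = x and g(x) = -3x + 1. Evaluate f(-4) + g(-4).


f(-4) = -4
g(-4) = 13
Sum = 9

9


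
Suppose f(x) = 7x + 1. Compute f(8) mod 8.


f(8) = 57
57 mod 8 = 1

1


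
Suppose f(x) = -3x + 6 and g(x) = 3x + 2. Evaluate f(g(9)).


-81


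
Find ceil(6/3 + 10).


12


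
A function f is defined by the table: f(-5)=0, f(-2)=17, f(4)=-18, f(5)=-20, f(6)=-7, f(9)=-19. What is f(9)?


Reading from the table at x = 9

-19


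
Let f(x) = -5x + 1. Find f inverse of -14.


Solve -5x + 1 = -14
x = (-14 - 1) / (-5) = 3

3


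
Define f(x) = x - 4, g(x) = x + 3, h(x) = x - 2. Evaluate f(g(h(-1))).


h(-1) = -3
g(-3) = 0
f(0) = -4

-4


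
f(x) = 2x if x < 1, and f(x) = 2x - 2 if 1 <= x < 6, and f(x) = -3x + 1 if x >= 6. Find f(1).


1 satisfies 1 <= x < 6
f(1) = 0

0


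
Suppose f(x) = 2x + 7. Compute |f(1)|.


f(1) = 9
|9| = 9

9


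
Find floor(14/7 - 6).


-4


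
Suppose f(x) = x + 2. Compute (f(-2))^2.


f(-2) = 0
(0)^2 = 0

0


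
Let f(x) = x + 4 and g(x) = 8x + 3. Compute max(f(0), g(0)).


f(0) = 4
g(0) = 3
max = 4

4


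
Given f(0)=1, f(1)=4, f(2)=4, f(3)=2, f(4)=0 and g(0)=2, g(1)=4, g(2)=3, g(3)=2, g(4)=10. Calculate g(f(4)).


2


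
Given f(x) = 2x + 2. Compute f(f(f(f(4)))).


f(4) = 10
f(10) = 22
f(22) = 46
f(46) = 94

94


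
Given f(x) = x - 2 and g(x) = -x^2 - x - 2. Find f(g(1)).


-6


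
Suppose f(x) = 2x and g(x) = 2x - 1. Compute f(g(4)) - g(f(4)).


f(g(4)) = 14
g(f(4)) = 15
Difference = -1

-1


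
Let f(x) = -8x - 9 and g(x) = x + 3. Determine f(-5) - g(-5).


f(-5) = 31
g(-5) = -2
Difference = 33

33


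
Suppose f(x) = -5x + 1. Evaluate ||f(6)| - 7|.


f(6) = -29
|-29| = 29
|29 - 7| = 22

22


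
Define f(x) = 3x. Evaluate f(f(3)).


27


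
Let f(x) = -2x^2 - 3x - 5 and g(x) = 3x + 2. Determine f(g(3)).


g(3) = 11
f(11) = (-2)*(11)^2 - 3*(11) - 5 = -280

-280


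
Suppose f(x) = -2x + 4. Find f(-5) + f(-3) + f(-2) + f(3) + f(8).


18


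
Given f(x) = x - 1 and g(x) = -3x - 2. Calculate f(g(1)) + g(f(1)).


-8


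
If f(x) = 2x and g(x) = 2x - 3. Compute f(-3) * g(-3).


f(-3) = -6
g(-3) = -9
Product = 54

54


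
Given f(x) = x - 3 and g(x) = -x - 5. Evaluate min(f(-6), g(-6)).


f(-6) = -9
g(-6) = 1
min = -9

-9


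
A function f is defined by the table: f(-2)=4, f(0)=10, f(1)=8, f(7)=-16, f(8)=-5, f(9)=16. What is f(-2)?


Reading from the table at x = -2

4


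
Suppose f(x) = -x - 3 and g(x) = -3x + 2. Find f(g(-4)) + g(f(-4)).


f(g(-4)) = -17
g(f(-4)) = -1
Sum = -18

-18


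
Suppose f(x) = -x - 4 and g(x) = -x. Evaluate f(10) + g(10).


f(10) = -14
g(10) = -10
Sum = -24

-24


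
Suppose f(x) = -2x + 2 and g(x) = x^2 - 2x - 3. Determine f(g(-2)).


g(-2) = 5
f(5) = -8

-8


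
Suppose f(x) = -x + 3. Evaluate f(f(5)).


f(5) = -2
f(-2) = 5

5


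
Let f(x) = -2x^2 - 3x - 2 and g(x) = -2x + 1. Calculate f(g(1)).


g(1) = -1
f(-1) = (-2)*(-1)^2 - 3*(-1) - 2 = -1

-1


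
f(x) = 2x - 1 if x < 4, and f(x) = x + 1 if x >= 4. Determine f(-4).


-4 satisfies x < 4
f(-4) = -9

-9


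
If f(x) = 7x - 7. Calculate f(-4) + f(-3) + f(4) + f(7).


f(-4) = -35
f(-3) = -28
f(4) = 21
f(7) = 42
Sum = 0

0


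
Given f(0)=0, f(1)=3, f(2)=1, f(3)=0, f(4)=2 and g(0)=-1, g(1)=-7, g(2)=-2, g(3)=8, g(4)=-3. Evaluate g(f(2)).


-7


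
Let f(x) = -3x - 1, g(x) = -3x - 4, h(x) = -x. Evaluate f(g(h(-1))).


h(-1) = 1
g(1) = -7
f(-7) = 20

20


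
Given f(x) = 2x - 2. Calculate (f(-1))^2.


f(-1) = -4
(-4)^2 = 16

16


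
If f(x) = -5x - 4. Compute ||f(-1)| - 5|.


f(-1) = 1
|1| = 1
|1 - 5| = 4

4


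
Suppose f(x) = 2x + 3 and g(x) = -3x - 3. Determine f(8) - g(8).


f(8) = 19
g(8) = -27
Difference = 46

46


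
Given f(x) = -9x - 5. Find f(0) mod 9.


f(0) = -5
-5 mod 9 = 4

4


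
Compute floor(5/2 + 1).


5/2 = 2.5
2.5 + 1 = 3.5
floor(3.5) = 3

3


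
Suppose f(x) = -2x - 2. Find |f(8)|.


18


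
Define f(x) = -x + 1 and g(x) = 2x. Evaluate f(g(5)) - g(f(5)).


-1


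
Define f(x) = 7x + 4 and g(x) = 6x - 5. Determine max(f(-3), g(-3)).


f(-3) = -17
g(-3) = -23
max = -17

-17


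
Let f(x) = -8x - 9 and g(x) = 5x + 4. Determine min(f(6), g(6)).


f(6) = -57
g(6) = 34
min = -57

-57


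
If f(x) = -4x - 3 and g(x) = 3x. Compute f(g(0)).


g(0) = 0
f(0) = -3

-3


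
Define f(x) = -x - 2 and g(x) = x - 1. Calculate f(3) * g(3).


f(3) = -5
g(3) = 2
Product = -10

-10


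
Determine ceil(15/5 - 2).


15/5 = 3
3 - 2 = 1
ceil(1) = 1

1


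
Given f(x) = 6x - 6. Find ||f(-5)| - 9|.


f(-5) = -36
|-36| = 36
|36 - 9| = 27

27


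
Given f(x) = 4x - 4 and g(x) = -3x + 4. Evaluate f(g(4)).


g(4) = -8
f(-8) = -36

-36


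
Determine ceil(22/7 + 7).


22/7 = 3.1429
3.1429 + 7 = 10.1429
ceil(10.1429) = 11

11


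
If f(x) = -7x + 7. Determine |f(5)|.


f(5) = -28
|-28| = 28

28


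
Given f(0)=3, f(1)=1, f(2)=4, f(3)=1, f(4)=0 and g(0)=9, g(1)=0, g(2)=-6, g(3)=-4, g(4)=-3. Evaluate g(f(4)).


f(4) = 0
g(0) = 9

9


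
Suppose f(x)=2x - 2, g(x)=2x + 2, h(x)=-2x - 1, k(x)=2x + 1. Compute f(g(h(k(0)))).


k(0) = 1
h(1) = -3
g(-3) = -4
f(-4) = -10

-10


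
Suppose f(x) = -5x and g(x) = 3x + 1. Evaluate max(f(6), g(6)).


f(6) = -30
g(6) = 19
max = 19

19


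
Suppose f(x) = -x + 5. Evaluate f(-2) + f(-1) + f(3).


f(-2) = 7
f(-1) = 6
f(3) = 2
Sum = 15

15


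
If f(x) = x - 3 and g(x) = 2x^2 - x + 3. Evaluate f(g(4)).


g(4) = 31
f(31) = 28

28


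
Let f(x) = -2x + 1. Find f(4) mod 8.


f(4) = -7
-7 mod 8 = 1

1


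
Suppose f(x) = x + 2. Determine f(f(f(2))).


8


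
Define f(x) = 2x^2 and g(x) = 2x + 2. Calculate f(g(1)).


32


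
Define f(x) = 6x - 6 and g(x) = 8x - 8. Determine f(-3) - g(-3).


f(-3) = -24
g(-3) = -32
Difference = 8

8


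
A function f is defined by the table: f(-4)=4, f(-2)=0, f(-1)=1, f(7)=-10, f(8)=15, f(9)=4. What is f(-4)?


Reading from the table at x = -4

4


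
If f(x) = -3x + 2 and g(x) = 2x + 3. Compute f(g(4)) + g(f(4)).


f(g(4)) = -31
g(f(4)) = -17
Sum = -48

-48


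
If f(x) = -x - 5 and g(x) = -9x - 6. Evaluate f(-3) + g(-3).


f(-3) = -2
g(-3) = 21
Sum = 19

19


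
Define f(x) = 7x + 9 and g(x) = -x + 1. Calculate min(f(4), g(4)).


f(4) = 37
g(4) = -3
min = -3

-3


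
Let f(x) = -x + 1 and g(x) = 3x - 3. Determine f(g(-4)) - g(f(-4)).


f(g(-4)) = 16
g(f(-4)) = 12
Difference = 4

4


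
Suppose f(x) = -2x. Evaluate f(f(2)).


f(2) = -4
f(-4) = 8

8


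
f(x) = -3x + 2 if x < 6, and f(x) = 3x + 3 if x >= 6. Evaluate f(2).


2 satisfies x < 6
f(2) = -4

-4


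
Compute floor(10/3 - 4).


10/3 = 3.3333
3.3333 - 4 = -0.6667
floor(-0.6667) = -1

-1


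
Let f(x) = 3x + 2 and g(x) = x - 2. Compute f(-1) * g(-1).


f(-1) = -1
g(-1) = -3
Product = 3

3


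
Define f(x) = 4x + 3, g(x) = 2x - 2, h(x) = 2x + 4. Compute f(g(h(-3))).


h(-3) = -2
g(-2) = -6
f(-6) = -21

-21


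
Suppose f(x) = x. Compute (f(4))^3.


f(4) = 4
(4)^3 = 64

64


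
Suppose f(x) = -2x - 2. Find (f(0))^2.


f(0) = -2
(-2)^2 = 4

4


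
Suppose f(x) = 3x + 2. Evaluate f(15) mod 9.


f(15) = 47
47 mod 9 = 2

2


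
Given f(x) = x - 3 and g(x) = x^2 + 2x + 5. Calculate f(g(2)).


g(2) = 13
f(13) = 10

10


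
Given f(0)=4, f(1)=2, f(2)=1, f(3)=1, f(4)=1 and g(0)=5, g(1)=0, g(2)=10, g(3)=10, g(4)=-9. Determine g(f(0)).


-9


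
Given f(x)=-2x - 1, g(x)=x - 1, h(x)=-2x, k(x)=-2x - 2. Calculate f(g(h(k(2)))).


k(2) = -6
h(-6) = 12
g(12) = 11
f(11) = -23

-23


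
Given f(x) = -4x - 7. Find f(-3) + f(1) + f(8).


f(-3) = 5
f(1) = -11
f(8) = -39
Sum = -45

-45


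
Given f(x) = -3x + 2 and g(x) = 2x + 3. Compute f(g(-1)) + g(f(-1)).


f(g(-1)) = -1
g(f(-1)) = 13
Sum = 12

12


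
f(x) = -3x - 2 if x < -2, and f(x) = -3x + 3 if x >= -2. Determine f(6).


6 satisfies x >= -2
f(6) = -15

-15


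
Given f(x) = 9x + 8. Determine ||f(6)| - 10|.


f(6) = 62
|62| = 62
|62 - 10| = 52

52


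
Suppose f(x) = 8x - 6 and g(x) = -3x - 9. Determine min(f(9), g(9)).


f(9) = 66
g(9) = -36
min = -36

-36


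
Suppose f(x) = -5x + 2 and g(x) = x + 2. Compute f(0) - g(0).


0


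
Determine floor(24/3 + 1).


24/3 = 8
8 + 1 = 9
floor(9) = 9

9


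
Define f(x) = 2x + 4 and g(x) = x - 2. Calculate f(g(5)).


10


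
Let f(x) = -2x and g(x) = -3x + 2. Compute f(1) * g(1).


f(1) = -2
g(1) = -1
Product = 2

2


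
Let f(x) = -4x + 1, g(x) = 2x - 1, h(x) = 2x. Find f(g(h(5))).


h(5) = 10
g(10) = 19
f(19) = -75

-75


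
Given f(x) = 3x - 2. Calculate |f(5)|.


f(5) = 13
|13| = 13

13
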